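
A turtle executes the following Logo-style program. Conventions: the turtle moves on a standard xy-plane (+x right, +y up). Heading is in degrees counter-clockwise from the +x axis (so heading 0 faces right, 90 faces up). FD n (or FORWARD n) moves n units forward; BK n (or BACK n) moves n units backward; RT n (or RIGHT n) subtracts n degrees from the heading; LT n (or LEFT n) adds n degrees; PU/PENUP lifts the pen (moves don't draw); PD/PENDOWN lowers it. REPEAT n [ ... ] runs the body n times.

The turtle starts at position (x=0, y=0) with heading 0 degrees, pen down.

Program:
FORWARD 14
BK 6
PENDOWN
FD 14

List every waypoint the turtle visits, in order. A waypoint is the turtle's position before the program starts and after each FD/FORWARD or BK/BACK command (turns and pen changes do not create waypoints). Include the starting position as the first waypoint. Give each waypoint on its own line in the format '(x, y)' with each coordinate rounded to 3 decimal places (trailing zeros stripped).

Executing turtle program step by step:
Start: pos=(0,0), heading=0, pen down
FD 14: (0,0) -> (14,0) [heading=0, draw]
BK 6: (14,0) -> (8,0) [heading=0, draw]
PD: pen down
FD 14: (8,0) -> (22,0) [heading=0, draw]
Final: pos=(22,0), heading=0, 3 segment(s) drawn
Waypoints (4 total):
(0, 0)
(14, 0)
(8, 0)
(22, 0)

Answer: (0, 0)
(14, 0)
(8, 0)
(22, 0)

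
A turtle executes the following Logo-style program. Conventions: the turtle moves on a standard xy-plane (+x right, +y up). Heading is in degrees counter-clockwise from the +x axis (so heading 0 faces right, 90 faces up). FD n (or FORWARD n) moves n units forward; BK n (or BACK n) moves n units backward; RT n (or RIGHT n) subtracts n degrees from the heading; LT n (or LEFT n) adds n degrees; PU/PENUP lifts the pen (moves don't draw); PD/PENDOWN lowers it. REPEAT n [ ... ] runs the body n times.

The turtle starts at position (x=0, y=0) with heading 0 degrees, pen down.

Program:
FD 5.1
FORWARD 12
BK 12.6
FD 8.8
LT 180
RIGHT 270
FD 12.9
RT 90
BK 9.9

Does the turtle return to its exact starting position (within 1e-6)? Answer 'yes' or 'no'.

Executing turtle program step by step:
Start: pos=(0,0), heading=0, pen down
FD 5.1: (0,0) -> (5.1,0) [heading=0, draw]
FD 12: (5.1,0) -> (17.1,0) [heading=0, draw]
BK 12.6: (17.1,0) -> (4.5,0) [heading=0, draw]
FD 8.8: (4.5,0) -> (13.3,0) [heading=0, draw]
LT 180: heading 0 -> 180
RT 270: heading 180 -> 270
FD 12.9: (13.3,0) -> (13.3,-12.9) [heading=270, draw]
RT 90: heading 270 -> 180
BK 9.9: (13.3,-12.9) -> (23.2,-12.9) [heading=180, draw]
Final: pos=(23.2,-12.9), heading=180, 6 segment(s) drawn

Start position: (0, 0)
Final position: (23.2, -12.9)
Distance = 26.545; >= 1e-6 -> NOT closed

Answer: no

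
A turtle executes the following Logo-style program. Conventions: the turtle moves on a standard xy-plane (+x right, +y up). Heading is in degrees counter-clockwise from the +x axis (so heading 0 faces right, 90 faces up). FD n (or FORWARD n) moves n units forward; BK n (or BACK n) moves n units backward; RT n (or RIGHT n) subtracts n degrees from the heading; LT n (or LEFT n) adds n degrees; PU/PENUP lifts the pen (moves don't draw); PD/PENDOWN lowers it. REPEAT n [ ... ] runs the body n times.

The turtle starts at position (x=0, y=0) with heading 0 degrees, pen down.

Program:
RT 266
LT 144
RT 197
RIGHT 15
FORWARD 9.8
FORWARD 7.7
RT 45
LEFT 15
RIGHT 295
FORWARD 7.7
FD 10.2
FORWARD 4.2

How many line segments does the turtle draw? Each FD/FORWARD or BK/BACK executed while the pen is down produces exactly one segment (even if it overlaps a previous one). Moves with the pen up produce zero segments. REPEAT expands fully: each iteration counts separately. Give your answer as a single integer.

Executing turtle program step by step:
Start: pos=(0,0), heading=0, pen down
RT 266: heading 0 -> 94
LT 144: heading 94 -> 238
RT 197: heading 238 -> 41
RT 15: heading 41 -> 26
FD 9.8: (0,0) -> (8.808,4.296) [heading=26, draw]
FD 7.7: (8.808,4.296) -> (15.729,7.671) [heading=26, draw]
RT 45: heading 26 -> 341
LT 15: heading 341 -> 356
RT 295: heading 356 -> 61
FD 7.7: (15.729,7.671) -> (19.462,14.406) [heading=61, draw]
FD 10.2: (19.462,14.406) -> (24.407,23.327) [heading=61, draw]
FD 4.2: (24.407,23.327) -> (26.443,27.001) [heading=61, draw]
Final: pos=(26.443,27.001), heading=61, 5 segment(s) drawn
Segments drawn: 5

Answer: 5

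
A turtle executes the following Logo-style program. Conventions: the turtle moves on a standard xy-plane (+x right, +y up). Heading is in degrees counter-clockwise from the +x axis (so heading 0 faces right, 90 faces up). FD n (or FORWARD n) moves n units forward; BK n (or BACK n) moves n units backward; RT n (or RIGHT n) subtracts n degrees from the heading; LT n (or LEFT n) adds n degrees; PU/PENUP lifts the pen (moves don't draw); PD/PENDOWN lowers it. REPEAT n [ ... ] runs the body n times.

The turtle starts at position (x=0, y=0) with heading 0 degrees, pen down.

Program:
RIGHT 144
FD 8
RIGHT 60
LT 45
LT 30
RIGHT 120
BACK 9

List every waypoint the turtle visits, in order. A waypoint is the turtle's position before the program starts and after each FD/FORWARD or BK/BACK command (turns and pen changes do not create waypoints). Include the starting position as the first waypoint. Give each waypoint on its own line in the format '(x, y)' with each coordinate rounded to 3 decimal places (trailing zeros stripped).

Executing turtle program step by step:
Start: pos=(0,0), heading=0, pen down
RT 144: heading 0 -> 216
FD 8: (0,0) -> (-6.472,-4.702) [heading=216, draw]
RT 60: heading 216 -> 156
LT 45: heading 156 -> 201
LT 30: heading 201 -> 231
RT 120: heading 231 -> 111
BK 9: (-6.472,-4.702) -> (-3.247,-13.105) [heading=111, draw]
Final: pos=(-3.247,-13.105), heading=111, 2 segment(s) drawn
Waypoints (3 total):
(0, 0)
(-6.472, -4.702)
(-3.247, -13.105)

Answer: (0, 0)
(-6.472, -4.702)
(-3.247, -13.105)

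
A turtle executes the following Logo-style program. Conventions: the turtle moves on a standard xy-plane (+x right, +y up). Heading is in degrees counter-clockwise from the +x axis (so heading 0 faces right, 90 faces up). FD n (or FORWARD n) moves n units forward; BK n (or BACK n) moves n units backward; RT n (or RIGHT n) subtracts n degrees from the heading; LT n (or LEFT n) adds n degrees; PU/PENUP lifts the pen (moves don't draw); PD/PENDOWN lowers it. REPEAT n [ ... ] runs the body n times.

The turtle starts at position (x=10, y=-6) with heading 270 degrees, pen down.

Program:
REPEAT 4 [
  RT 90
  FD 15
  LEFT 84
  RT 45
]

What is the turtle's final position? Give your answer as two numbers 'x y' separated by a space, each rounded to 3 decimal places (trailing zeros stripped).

Executing turtle program step by step:
Start: pos=(10,-6), heading=270, pen down
REPEAT 4 [
  -- iteration 1/4 --
  RT 90: heading 270 -> 180
  FD 15: (10,-6) -> (-5,-6) [heading=180, draw]
  LT 84: heading 180 -> 264
  RT 45: heading 264 -> 219
  -- iteration 2/4 --
  RT 90: heading 219 -> 129
  FD 15: (-5,-6) -> (-14.44,5.657) [heading=129, draw]
  LT 84: heading 129 -> 213
  RT 45: heading 213 -> 168
  -- iteration 3/4 --
  RT 90: heading 168 -> 78
  FD 15: (-14.44,5.657) -> (-11.321,20.329) [heading=78, draw]
  LT 84: heading 78 -> 162
  RT 45: heading 162 -> 117
  -- iteration 4/4 --
  RT 90: heading 117 -> 27
  FD 15: (-11.321,20.329) -> (2.044,27.139) [heading=27, draw]
  LT 84: heading 27 -> 111
  RT 45: heading 111 -> 66
]
Final: pos=(2.044,27.139), heading=66, 4 segment(s) drawn

Answer: 2.044 27.139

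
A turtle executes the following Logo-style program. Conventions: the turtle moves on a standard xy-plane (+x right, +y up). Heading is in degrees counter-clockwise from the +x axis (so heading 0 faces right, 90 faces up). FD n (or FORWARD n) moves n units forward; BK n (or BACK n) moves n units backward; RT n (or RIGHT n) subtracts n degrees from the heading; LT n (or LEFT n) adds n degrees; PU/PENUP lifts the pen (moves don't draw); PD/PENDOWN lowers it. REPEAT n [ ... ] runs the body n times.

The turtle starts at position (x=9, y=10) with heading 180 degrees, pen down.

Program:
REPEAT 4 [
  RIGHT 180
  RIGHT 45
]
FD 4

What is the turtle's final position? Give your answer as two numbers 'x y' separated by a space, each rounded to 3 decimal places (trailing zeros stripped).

Answer: 13 10

Derivation:
Executing turtle program step by step:
Start: pos=(9,10), heading=180, pen down
REPEAT 4 [
  -- iteration 1/4 --
  RT 180: heading 180 -> 0
  RT 45: heading 0 -> 315
  -- iteration 2/4 --
  RT 180: heading 315 -> 135
  RT 45: heading 135 -> 90
  -- iteration 3/4 --
  RT 180: heading 90 -> 270
  RT 45: heading 270 -> 225
  -- iteration 4/4 --
  RT 180: heading 225 -> 45
  RT 45: heading 45 -> 0
]
FD 4: (9,10) -> (13,10) [heading=0, draw]
Final: pos=(13,10), heading=0, 1 segment(s) drawn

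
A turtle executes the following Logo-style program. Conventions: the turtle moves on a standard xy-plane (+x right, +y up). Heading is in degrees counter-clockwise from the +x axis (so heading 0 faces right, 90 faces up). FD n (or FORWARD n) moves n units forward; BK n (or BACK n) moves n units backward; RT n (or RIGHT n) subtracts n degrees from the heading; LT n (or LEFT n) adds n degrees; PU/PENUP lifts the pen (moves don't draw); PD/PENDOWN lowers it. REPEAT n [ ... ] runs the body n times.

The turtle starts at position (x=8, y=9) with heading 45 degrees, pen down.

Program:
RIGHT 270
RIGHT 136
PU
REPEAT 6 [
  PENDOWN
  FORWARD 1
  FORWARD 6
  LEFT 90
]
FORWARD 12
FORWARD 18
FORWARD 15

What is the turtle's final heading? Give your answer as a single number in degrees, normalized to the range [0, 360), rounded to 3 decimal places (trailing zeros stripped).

Executing turtle program step by step:
Start: pos=(8,9), heading=45, pen down
RT 270: heading 45 -> 135
RT 136: heading 135 -> 359
PU: pen up
REPEAT 6 [
  -- iteration 1/6 --
  PD: pen down
  FD 1: (8,9) -> (9,8.983) [heading=359, draw]
  FD 6: (9,8.983) -> (14.999,8.878) [heading=359, draw]
  LT 90: heading 359 -> 89
  -- iteration 2/6 --
  PD: pen down
  FD 1: (14.999,8.878) -> (15.016,9.878) [heading=89, draw]
  FD 6: (15.016,9.878) -> (15.121,15.877) [heading=89, draw]
  LT 90: heading 89 -> 179
  -- iteration 3/6 --
  PD: pen down
  FD 1: (15.121,15.877) -> (14.121,15.894) [heading=179, draw]
  FD 6: (14.121,15.894) -> (8.122,15.999) [heading=179, draw]
  LT 90: heading 179 -> 269
  -- iteration 4/6 --
  PD: pen down
  FD 1: (8.122,15.999) -> (8.105,14.999) [heading=269, draw]
  FD 6: (8.105,14.999) -> (8,9) [heading=269, draw]
  LT 90: heading 269 -> 359
  -- iteration 5/6 --
  PD: pen down
  FD 1: (8,9) -> (9,8.983) [heading=359, draw]
  FD 6: (9,8.983) -> (14.999,8.878) [heading=359, draw]
  LT 90: heading 359 -> 89
  -- iteration 6/6 --
  PD: pen down
  FD 1: (14.999,8.878) -> (15.016,9.878) [heading=89, draw]
  FD 6: (15.016,9.878) -> (15.121,15.877) [heading=89, draw]
  LT 90: heading 89 -> 179
]
FD 12: (15.121,15.877) -> (3.123,16.086) [heading=179, draw]
FD 18: (3.123,16.086) -> (-14.874,16.4) [heading=179, draw]
FD 15: (-14.874,16.4) -> (-29.872,16.662) [heading=179, draw]
Final: pos=(-29.872,16.662), heading=179, 15 segment(s) drawn

Answer: 179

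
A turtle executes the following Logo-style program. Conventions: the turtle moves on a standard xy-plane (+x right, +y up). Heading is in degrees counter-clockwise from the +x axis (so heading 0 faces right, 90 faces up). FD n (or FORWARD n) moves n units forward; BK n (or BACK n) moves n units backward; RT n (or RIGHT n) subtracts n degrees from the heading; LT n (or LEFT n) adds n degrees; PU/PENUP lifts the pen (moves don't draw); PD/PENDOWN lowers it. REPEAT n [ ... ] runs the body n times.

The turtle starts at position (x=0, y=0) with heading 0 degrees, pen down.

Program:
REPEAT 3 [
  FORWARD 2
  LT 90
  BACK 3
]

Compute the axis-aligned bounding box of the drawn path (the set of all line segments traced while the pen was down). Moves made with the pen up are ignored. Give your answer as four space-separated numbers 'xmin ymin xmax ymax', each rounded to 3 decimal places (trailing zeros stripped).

Answer: 0 -3 5 2

Derivation:
Executing turtle program step by step:
Start: pos=(0,0), heading=0, pen down
REPEAT 3 [
  -- iteration 1/3 --
  FD 2: (0,0) -> (2,0) [heading=0, draw]
  LT 90: heading 0 -> 90
  BK 3: (2,0) -> (2,-3) [heading=90, draw]
  -- iteration 2/3 --
  FD 2: (2,-3) -> (2,-1) [heading=90, draw]
  LT 90: heading 90 -> 180
  BK 3: (2,-1) -> (5,-1) [heading=180, draw]
  -- iteration 3/3 --
  FD 2: (5,-1) -> (3,-1) [heading=180, draw]
  LT 90: heading 180 -> 270
  BK 3: (3,-1) -> (3,2) [heading=270, draw]
]
Final: pos=(3,2), heading=270, 6 segment(s) drawn

Segment endpoints: x in {0, 2, 2, 3, 3, 5}, y in {-3, -1, -1, -1, 0, 2}
xmin=0, ymin=-3, xmax=5, ymax=2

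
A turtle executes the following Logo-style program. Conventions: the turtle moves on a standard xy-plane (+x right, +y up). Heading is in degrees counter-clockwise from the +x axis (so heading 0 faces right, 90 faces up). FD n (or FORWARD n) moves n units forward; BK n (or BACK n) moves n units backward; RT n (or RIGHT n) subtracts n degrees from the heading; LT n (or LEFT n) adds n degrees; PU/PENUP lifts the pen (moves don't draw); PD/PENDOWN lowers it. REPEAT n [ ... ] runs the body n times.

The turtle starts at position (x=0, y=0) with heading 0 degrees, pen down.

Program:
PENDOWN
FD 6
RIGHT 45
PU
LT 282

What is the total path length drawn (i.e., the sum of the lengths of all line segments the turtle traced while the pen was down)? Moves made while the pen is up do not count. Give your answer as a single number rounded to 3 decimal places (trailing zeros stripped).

Executing turtle program step by step:
Start: pos=(0,0), heading=0, pen down
PD: pen down
FD 6: (0,0) -> (6,0) [heading=0, draw]
RT 45: heading 0 -> 315
PU: pen up
LT 282: heading 315 -> 237
Final: pos=(6,0), heading=237, 1 segment(s) drawn

Segment lengths:
  seg 1: (0,0) -> (6,0), length = 6
Total = 6

Answer: 6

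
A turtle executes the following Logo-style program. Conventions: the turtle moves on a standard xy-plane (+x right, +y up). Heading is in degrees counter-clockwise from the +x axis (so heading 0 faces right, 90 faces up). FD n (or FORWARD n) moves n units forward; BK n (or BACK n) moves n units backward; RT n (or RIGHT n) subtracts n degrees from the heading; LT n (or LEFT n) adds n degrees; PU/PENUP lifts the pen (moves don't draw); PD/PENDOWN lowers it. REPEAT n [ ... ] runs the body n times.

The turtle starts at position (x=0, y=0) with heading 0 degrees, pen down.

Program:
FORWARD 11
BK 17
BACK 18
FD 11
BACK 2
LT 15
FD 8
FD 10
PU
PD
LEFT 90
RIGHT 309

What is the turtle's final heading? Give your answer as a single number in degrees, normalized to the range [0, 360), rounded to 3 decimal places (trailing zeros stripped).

Executing turtle program step by step:
Start: pos=(0,0), heading=0, pen down
FD 11: (0,0) -> (11,0) [heading=0, draw]
BK 17: (11,0) -> (-6,0) [heading=0, draw]
BK 18: (-6,0) -> (-24,0) [heading=0, draw]
FD 11: (-24,0) -> (-13,0) [heading=0, draw]
BK 2: (-13,0) -> (-15,0) [heading=0, draw]
LT 15: heading 0 -> 15
FD 8: (-15,0) -> (-7.273,2.071) [heading=15, draw]
FD 10: (-7.273,2.071) -> (2.387,4.659) [heading=15, draw]
PU: pen up
PD: pen down
LT 90: heading 15 -> 105
RT 309: heading 105 -> 156
Final: pos=(2.387,4.659), heading=156, 7 segment(s) drawn

Answer: 156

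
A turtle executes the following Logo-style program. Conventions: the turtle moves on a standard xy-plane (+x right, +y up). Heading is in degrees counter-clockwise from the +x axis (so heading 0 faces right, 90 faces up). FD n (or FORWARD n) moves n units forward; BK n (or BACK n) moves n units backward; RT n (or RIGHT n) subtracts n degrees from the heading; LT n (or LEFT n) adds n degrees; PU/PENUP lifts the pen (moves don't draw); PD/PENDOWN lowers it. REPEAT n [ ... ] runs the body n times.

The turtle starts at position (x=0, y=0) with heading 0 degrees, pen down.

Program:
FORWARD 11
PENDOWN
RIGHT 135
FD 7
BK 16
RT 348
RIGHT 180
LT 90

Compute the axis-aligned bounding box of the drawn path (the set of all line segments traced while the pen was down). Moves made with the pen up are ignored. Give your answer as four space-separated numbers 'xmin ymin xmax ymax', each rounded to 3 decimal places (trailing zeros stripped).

Answer: 0 -4.95 17.364 6.364

Derivation:
Executing turtle program step by step:
Start: pos=(0,0), heading=0, pen down
FD 11: (0,0) -> (11,0) [heading=0, draw]
PD: pen down
RT 135: heading 0 -> 225
FD 7: (11,0) -> (6.05,-4.95) [heading=225, draw]
BK 16: (6.05,-4.95) -> (17.364,6.364) [heading=225, draw]
RT 348: heading 225 -> 237
RT 180: heading 237 -> 57
LT 90: heading 57 -> 147
Final: pos=(17.364,6.364), heading=147, 3 segment(s) drawn

Segment endpoints: x in {0, 6.05, 11, 17.364}, y in {-4.95, 0, 6.364}
xmin=0, ymin=-4.95, xmax=17.364, ymax=6.364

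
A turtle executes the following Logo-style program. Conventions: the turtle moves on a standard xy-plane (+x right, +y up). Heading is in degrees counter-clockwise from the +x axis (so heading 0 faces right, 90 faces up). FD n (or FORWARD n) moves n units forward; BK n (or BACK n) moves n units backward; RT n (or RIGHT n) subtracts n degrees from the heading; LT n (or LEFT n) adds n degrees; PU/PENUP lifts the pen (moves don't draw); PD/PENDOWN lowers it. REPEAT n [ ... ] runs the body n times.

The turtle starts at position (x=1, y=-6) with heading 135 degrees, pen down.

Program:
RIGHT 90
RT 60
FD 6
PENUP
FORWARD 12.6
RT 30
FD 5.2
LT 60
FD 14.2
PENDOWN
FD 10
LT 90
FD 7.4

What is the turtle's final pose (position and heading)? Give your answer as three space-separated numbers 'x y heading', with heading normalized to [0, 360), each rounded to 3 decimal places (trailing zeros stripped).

Answer: 44.103 -1.08 105

Derivation:
Executing turtle program step by step:
Start: pos=(1,-6), heading=135, pen down
RT 90: heading 135 -> 45
RT 60: heading 45 -> 345
FD 6: (1,-6) -> (6.796,-7.553) [heading=345, draw]
PU: pen up
FD 12.6: (6.796,-7.553) -> (18.966,-10.814) [heading=345, move]
RT 30: heading 345 -> 315
FD 5.2: (18.966,-10.814) -> (22.643,-14.491) [heading=315, move]
LT 60: heading 315 -> 15
FD 14.2: (22.643,-14.491) -> (36.359,-10.816) [heading=15, move]
PD: pen down
FD 10: (36.359,-10.816) -> (46.019,-8.228) [heading=15, draw]
LT 90: heading 15 -> 105
FD 7.4: (46.019,-8.228) -> (44.103,-1.08) [heading=105, draw]
Final: pos=(44.103,-1.08), heading=105, 3 segment(s) drawn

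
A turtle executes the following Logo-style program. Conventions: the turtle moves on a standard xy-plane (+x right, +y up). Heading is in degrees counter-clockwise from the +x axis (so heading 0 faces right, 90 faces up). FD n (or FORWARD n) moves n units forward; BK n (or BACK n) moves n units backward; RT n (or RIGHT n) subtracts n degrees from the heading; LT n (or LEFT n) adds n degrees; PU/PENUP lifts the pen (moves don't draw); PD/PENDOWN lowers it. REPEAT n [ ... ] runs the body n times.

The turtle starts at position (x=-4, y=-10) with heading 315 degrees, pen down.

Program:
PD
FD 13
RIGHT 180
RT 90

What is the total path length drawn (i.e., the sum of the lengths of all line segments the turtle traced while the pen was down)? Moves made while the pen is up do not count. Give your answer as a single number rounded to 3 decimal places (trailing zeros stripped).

Answer: 13

Derivation:
Executing turtle program step by step:
Start: pos=(-4,-10), heading=315, pen down
PD: pen down
FD 13: (-4,-10) -> (5.192,-19.192) [heading=315, draw]
RT 180: heading 315 -> 135
RT 90: heading 135 -> 45
Final: pos=(5.192,-19.192), heading=45, 1 segment(s) drawn

Segment lengths:
  seg 1: (-4,-10) -> (5.192,-19.192), length = 13
Total = 13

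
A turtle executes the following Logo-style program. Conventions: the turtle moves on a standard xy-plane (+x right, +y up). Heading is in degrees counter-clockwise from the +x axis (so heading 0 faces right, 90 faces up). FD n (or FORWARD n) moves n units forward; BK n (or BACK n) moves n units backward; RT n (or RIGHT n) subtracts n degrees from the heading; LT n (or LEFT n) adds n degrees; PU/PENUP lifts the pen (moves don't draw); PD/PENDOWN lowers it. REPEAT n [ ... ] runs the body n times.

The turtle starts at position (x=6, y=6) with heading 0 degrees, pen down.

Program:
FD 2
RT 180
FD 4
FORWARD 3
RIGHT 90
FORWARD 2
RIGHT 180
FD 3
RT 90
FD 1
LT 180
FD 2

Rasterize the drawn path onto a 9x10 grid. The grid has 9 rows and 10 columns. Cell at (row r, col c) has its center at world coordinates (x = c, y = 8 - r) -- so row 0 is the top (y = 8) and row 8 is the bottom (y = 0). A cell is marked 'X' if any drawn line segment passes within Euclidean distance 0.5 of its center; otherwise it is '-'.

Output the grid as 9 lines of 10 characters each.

Segment 0: (6,6) -> (8,6)
Segment 1: (8,6) -> (4,6)
Segment 2: (4,6) -> (1,6)
Segment 3: (1,6) -> (1,8)
Segment 4: (1,8) -> (1,5)
Segment 5: (1,5) -> (0,5)
Segment 6: (0,5) -> (2,5)

Answer: -X--------
-X--------
-XXXXXXXX-
XXX-------
----------
----------
----------
----------
----------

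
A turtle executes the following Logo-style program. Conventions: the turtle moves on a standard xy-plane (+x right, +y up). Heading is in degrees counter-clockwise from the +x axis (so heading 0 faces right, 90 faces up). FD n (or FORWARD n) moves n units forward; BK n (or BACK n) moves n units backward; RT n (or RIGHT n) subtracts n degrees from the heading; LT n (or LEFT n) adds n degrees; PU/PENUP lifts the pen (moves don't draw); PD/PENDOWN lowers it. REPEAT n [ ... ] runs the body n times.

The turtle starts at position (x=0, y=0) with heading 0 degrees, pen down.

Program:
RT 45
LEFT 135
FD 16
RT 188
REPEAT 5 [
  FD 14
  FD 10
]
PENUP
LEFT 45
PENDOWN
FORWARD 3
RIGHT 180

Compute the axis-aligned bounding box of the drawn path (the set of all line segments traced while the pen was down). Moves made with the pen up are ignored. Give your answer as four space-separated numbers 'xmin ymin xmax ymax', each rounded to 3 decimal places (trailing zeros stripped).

Answer: -16.701 -105.228 0 16

Derivation:
Executing turtle program step by step:
Start: pos=(0,0), heading=0, pen down
RT 45: heading 0 -> 315
LT 135: heading 315 -> 90
FD 16: (0,0) -> (0,16) [heading=90, draw]
RT 188: heading 90 -> 262
REPEAT 5 [
  -- iteration 1/5 --
  FD 14: (0,16) -> (-1.948,2.136) [heading=262, draw]
  FD 10: (-1.948,2.136) -> (-3.34,-7.766) [heading=262, draw]
  -- iteration 2/5 --
  FD 14: (-3.34,-7.766) -> (-5.289,-21.63) [heading=262, draw]
  FD 10: (-5.289,-21.63) -> (-6.68,-31.533) [heading=262, draw]
  -- iteration 3/5 --
  FD 14: (-6.68,-31.533) -> (-8.629,-45.397) [heading=262, draw]
  FD 10: (-8.629,-45.397) -> (-10.02,-55.299) [heading=262, draw]
  -- iteration 4/5 --
  FD 14: (-10.02,-55.299) -> (-11.969,-69.163) [heading=262, draw]
  FD 10: (-11.969,-69.163) -> (-13.361,-79.066) [heading=262, draw]
  -- iteration 5/5 --
  FD 14: (-13.361,-79.066) -> (-15.309,-92.929) [heading=262, draw]
  FD 10: (-15.309,-92.929) -> (-16.701,-102.832) [heading=262, draw]
]
PU: pen up
LT 45: heading 262 -> 307
PD: pen down
FD 3: (-16.701,-102.832) -> (-14.895,-105.228) [heading=307, draw]
RT 180: heading 307 -> 127
Final: pos=(-14.895,-105.228), heading=127, 12 segment(s) drawn

Segment endpoints: x in {-16.701, -15.309, -14.895, -13.361, -11.969, -10.02, -8.629, -6.68, -5.289, -3.34, -1.948, 0, 0}, y in {-105.228, -102.832, -92.929, -79.066, -69.163, -55.299, -45.397, -31.533, -21.63, -7.766, 0, 2.136, 16}
xmin=-16.701, ymin=-105.228, xmax=0, ymax=16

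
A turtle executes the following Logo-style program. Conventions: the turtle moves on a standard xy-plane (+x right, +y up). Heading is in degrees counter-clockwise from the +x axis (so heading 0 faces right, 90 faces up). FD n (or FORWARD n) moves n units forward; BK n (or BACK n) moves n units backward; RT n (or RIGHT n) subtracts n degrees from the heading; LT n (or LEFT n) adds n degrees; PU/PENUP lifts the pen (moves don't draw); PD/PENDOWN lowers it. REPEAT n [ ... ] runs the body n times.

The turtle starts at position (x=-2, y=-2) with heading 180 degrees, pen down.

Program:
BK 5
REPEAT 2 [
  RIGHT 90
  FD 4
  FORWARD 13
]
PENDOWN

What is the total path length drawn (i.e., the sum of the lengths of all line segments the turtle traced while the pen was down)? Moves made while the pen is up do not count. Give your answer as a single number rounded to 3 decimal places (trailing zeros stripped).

Answer: 39

Derivation:
Executing turtle program step by step:
Start: pos=(-2,-2), heading=180, pen down
BK 5: (-2,-2) -> (3,-2) [heading=180, draw]
REPEAT 2 [
  -- iteration 1/2 --
  RT 90: heading 180 -> 90
  FD 4: (3,-2) -> (3,2) [heading=90, draw]
  FD 13: (3,2) -> (3,15) [heading=90, draw]
  -- iteration 2/2 --
  RT 90: heading 90 -> 0
  FD 4: (3,15) -> (7,15) [heading=0, draw]
  FD 13: (7,15) -> (20,15) [heading=0, draw]
]
PD: pen down
Final: pos=(20,15), heading=0, 5 segment(s) drawn

Segment lengths:
  seg 1: (-2,-2) -> (3,-2), length = 5
  seg 2: (3,-2) -> (3,2), length = 4
  seg 3: (3,2) -> (3,15), length = 13
  seg 4: (3,15) -> (7,15), length = 4
  seg 5: (7,15) -> (20,15), length = 13
Total = 39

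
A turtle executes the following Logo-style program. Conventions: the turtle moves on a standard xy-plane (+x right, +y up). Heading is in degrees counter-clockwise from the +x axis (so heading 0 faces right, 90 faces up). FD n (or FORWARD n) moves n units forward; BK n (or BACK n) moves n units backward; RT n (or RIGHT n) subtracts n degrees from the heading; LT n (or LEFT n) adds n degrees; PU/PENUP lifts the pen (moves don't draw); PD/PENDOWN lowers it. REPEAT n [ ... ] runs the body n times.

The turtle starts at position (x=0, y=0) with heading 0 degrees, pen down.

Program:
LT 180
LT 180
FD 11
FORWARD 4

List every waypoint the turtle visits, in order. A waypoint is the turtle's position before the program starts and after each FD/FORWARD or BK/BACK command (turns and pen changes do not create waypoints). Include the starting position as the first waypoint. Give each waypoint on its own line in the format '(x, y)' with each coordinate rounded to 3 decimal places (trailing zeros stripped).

Executing turtle program step by step:
Start: pos=(0,0), heading=0, pen down
LT 180: heading 0 -> 180
LT 180: heading 180 -> 0
FD 11: (0,0) -> (11,0) [heading=0, draw]
FD 4: (11,0) -> (15,0) [heading=0, draw]
Final: pos=(15,0), heading=0, 2 segment(s) drawn
Waypoints (3 total):
(0, 0)
(11, 0)
(15, 0)

Answer: (0, 0)
(11, 0)
(15, 0)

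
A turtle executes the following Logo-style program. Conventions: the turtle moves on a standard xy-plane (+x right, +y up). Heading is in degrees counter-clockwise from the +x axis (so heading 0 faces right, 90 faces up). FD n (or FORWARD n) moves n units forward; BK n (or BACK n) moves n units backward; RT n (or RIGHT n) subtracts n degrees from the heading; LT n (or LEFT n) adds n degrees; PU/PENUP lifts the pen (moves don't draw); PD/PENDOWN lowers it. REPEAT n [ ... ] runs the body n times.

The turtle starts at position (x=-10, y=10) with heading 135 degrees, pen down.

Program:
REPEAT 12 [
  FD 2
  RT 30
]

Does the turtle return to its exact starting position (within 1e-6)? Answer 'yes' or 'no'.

Executing turtle program step by step:
Start: pos=(-10,10), heading=135, pen down
REPEAT 12 [
  -- iteration 1/12 --
  FD 2: (-10,10) -> (-11.414,11.414) [heading=135, draw]
  RT 30: heading 135 -> 105
  -- iteration 2/12 --
  FD 2: (-11.414,11.414) -> (-11.932,13.346) [heading=105, draw]
  RT 30: heading 105 -> 75
  -- iteration 3/12 --
  FD 2: (-11.932,13.346) -> (-11.414,15.278) [heading=75, draw]
  RT 30: heading 75 -> 45
  -- iteration 4/12 --
  FD 2: (-11.414,15.278) -> (-10,16.692) [heading=45, draw]
  RT 30: heading 45 -> 15
  -- iteration 5/12 --
  FD 2: (-10,16.692) -> (-8.068,17.21) [heading=15, draw]
  RT 30: heading 15 -> 345
  -- iteration 6/12 --
  FD 2: (-8.068,17.21) -> (-6.136,16.692) [heading=345, draw]
  RT 30: heading 345 -> 315
  -- iteration 7/12 --
  FD 2: (-6.136,16.692) -> (-4.722,15.278) [heading=315, draw]
  RT 30: heading 315 -> 285
  -- iteration 8/12 --
  FD 2: (-4.722,15.278) -> (-4.204,13.346) [heading=285, draw]
  RT 30: heading 285 -> 255
  -- iteration 9/12 --
  FD 2: (-4.204,13.346) -> (-4.722,11.414) [heading=255, draw]
  RT 30: heading 255 -> 225
  -- iteration 10/12 --
  FD 2: (-4.722,11.414) -> (-6.136,10) [heading=225, draw]
  RT 30: heading 225 -> 195
  -- iteration 11/12 --
  FD 2: (-6.136,10) -> (-8.068,9.482) [heading=195, draw]
  RT 30: heading 195 -> 165
  -- iteration 12/12 --
  FD 2: (-8.068,9.482) -> (-10,10) [heading=165, draw]
  RT 30: heading 165 -> 135
]
Final: pos=(-10,10), heading=135, 12 segment(s) drawn

Start position: (-10, 10)
Final position: (-10, 10)
Distance = 0; < 1e-6 -> CLOSED

Answer: yes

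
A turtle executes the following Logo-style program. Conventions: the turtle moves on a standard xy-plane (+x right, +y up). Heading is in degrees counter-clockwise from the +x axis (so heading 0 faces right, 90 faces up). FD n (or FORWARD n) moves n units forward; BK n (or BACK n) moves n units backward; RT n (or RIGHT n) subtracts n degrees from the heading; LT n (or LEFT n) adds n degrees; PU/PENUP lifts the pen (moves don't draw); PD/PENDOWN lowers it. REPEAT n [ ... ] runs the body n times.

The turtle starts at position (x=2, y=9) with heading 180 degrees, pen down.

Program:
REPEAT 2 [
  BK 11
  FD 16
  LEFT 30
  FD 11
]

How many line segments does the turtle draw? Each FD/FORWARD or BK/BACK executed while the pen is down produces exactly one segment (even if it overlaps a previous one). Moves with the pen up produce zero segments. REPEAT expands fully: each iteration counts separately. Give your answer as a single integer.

Answer: 6

Derivation:
Executing turtle program step by step:
Start: pos=(2,9), heading=180, pen down
REPEAT 2 [
  -- iteration 1/2 --
  BK 11: (2,9) -> (13,9) [heading=180, draw]
  FD 16: (13,9) -> (-3,9) [heading=180, draw]
  LT 30: heading 180 -> 210
  FD 11: (-3,9) -> (-12.526,3.5) [heading=210, draw]
  -- iteration 2/2 --
  BK 11: (-12.526,3.5) -> (-3,9) [heading=210, draw]
  FD 16: (-3,9) -> (-16.856,1) [heading=210, draw]
  LT 30: heading 210 -> 240
  FD 11: (-16.856,1) -> (-22.356,-8.526) [heading=240, draw]
]
Final: pos=(-22.356,-8.526), heading=240, 6 segment(s) drawn
Segments drawn: 6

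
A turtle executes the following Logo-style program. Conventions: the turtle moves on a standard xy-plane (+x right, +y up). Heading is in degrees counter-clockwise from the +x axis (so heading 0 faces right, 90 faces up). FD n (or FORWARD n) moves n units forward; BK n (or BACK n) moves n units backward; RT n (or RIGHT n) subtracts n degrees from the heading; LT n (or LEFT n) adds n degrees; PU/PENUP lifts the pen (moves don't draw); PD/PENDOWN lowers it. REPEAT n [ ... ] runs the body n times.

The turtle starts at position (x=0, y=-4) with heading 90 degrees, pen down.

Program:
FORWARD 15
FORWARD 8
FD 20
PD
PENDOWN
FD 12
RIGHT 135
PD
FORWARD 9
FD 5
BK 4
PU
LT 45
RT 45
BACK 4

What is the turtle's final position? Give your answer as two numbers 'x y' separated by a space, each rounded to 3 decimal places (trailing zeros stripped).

Executing turtle program step by step:
Start: pos=(0,-4), heading=90, pen down
FD 15: (0,-4) -> (0,11) [heading=90, draw]
FD 8: (0,11) -> (0,19) [heading=90, draw]
FD 20: (0,19) -> (0,39) [heading=90, draw]
PD: pen down
PD: pen down
FD 12: (0,39) -> (0,51) [heading=90, draw]
RT 135: heading 90 -> 315
PD: pen down
FD 9: (0,51) -> (6.364,44.636) [heading=315, draw]
FD 5: (6.364,44.636) -> (9.899,41.101) [heading=315, draw]
BK 4: (9.899,41.101) -> (7.071,43.929) [heading=315, draw]
PU: pen up
LT 45: heading 315 -> 0
RT 45: heading 0 -> 315
BK 4: (7.071,43.929) -> (4.243,46.757) [heading=315, move]
Final: pos=(4.243,46.757), heading=315, 7 segment(s) drawn

Answer: 4.243 46.757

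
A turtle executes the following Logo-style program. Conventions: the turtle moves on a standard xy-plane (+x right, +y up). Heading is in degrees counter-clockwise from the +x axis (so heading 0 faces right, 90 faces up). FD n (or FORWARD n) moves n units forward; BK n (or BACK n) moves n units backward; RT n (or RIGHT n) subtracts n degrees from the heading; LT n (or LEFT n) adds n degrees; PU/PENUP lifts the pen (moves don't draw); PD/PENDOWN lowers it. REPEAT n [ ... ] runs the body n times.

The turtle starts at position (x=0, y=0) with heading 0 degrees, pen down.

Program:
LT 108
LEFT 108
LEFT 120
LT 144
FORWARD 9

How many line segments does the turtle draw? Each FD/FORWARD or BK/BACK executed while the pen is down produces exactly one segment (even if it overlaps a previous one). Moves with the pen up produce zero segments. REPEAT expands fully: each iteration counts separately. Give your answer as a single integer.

Answer: 1

Derivation:
Executing turtle program step by step:
Start: pos=(0,0), heading=0, pen down
LT 108: heading 0 -> 108
LT 108: heading 108 -> 216
LT 120: heading 216 -> 336
LT 144: heading 336 -> 120
FD 9: (0,0) -> (-4.5,7.794) [heading=120, draw]
Final: pos=(-4.5,7.794), heading=120, 1 segment(s) drawn
Segments drawn: 1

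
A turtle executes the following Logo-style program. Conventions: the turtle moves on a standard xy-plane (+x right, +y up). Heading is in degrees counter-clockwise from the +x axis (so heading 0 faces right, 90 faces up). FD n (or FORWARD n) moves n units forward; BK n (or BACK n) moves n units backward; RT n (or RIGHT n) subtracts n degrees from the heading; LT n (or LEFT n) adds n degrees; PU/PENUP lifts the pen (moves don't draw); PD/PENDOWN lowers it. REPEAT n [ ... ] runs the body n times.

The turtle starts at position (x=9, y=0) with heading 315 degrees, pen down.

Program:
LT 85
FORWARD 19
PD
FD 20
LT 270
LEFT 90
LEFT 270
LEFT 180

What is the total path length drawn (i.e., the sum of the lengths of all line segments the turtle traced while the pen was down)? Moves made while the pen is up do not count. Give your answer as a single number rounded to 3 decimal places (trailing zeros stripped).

Executing turtle program step by step:
Start: pos=(9,0), heading=315, pen down
LT 85: heading 315 -> 40
FD 19: (9,0) -> (23.555,12.213) [heading=40, draw]
PD: pen down
FD 20: (23.555,12.213) -> (38.876,25.069) [heading=40, draw]
LT 270: heading 40 -> 310
LT 90: heading 310 -> 40
LT 270: heading 40 -> 310
LT 180: heading 310 -> 130
Final: pos=(38.876,25.069), heading=130, 2 segment(s) drawn

Segment lengths:
  seg 1: (9,0) -> (23.555,12.213), length = 19
  seg 2: (23.555,12.213) -> (38.876,25.069), length = 20
Total = 39

Answer: 39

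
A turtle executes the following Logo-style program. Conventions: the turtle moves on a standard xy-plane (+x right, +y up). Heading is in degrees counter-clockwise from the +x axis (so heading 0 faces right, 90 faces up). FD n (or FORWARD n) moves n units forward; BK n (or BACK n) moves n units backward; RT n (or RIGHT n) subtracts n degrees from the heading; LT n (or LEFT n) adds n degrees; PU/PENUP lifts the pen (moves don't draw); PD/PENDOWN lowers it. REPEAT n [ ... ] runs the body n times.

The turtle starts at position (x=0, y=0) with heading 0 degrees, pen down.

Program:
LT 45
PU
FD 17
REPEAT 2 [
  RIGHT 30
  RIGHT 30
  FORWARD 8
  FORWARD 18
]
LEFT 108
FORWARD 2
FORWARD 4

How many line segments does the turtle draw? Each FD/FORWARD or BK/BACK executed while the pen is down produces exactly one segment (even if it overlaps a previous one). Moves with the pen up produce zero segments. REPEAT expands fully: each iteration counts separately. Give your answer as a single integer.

Answer: 0

Derivation:
Executing turtle program step by step:
Start: pos=(0,0), heading=0, pen down
LT 45: heading 0 -> 45
PU: pen up
FD 17: (0,0) -> (12.021,12.021) [heading=45, move]
REPEAT 2 [
  -- iteration 1/2 --
  RT 30: heading 45 -> 15
  RT 30: heading 15 -> 345
  FD 8: (12.021,12.021) -> (19.748,9.95) [heading=345, move]
  FD 18: (19.748,9.95) -> (37.135,5.292) [heading=345, move]
  -- iteration 2/2 --
  RT 30: heading 345 -> 315
  RT 30: heading 315 -> 285
  FD 8: (37.135,5.292) -> (39.205,-2.436) [heading=285, move]
  FD 18: (39.205,-2.436) -> (43.864,-19.823) [heading=285, move]
]
LT 108: heading 285 -> 33
FD 2: (43.864,-19.823) -> (45.542,-18.733) [heading=33, move]
FD 4: (45.542,-18.733) -> (48.896,-16.555) [heading=33, move]
Final: pos=(48.896,-16.555), heading=33, 0 segment(s) drawn
Segments drawn: 0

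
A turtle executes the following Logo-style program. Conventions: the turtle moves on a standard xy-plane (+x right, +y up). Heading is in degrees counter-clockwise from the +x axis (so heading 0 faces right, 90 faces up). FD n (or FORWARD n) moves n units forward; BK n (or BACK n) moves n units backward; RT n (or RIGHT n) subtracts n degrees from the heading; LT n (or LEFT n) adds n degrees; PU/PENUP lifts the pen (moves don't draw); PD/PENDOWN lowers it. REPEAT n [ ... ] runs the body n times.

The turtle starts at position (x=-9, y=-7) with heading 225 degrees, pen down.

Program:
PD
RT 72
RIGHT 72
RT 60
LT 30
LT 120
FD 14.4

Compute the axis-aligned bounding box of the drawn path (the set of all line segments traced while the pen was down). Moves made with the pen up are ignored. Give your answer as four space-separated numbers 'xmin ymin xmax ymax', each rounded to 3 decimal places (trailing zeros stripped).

Answer: -23.223 -7 -9 -4.747

Derivation:
Executing turtle program step by step:
Start: pos=(-9,-7), heading=225, pen down
PD: pen down
RT 72: heading 225 -> 153
RT 72: heading 153 -> 81
RT 60: heading 81 -> 21
LT 30: heading 21 -> 51
LT 120: heading 51 -> 171
FD 14.4: (-9,-7) -> (-23.223,-4.747) [heading=171, draw]
Final: pos=(-23.223,-4.747), heading=171, 1 segment(s) drawn

Segment endpoints: x in {-23.223, -9}, y in {-7, -4.747}
xmin=-23.223, ymin=-7, xmax=-9, ymax=-4.747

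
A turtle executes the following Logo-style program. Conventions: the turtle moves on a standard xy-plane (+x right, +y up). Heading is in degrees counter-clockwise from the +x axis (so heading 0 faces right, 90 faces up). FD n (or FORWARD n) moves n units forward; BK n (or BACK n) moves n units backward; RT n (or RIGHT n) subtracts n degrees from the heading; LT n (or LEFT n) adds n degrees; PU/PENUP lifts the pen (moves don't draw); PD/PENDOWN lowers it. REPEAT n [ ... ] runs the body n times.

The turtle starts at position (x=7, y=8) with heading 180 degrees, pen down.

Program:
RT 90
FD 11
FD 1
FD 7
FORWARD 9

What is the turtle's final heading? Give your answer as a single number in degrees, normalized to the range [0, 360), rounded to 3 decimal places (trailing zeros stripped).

Executing turtle program step by step:
Start: pos=(7,8), heading=180, pen down
RT 90: heading 180 -> 90
FD 11: (7,8) -> (7,19) [heading=90, draw]
FD 1: (7,19) -> (7,20) [heading=90, draw]
FD 7: (7,20) -> (7,27) [heading=90, draw]
FD 9: (7,27) -> (7,36) [heading=90, draw]
Final: pos=(7,36), heading=90, 4 segment(s) drawn

Answer: 90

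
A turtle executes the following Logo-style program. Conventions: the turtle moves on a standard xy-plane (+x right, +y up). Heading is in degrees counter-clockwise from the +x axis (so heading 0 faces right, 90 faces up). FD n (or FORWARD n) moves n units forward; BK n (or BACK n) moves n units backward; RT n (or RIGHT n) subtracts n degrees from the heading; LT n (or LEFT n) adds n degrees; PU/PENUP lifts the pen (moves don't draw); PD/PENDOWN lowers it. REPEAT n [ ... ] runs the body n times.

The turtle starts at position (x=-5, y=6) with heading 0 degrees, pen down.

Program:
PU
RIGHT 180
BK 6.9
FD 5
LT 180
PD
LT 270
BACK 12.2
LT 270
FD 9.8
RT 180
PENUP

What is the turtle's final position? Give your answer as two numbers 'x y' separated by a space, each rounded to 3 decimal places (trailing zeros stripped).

Executing turtle program step by step:
Start: pos=(-5,6), heading=0, pen down
PU: pen up
RT 180: heading 0 -> 180
BK 6.9: (-5,6) -> (1.9,6) [heading=180, move]
FD 5: (1.9,6) -> (-3.1,6) [heading=180, move]
LT 180: heading 180 -> 0
PD: pen down
LT 270: heading 0 -> 270
BK 12.2: (-3.1,6) -> (-3.1,18.2) [heading=270, draw]
LT 270: heading 270 -> 180
FD 9.8: (-3.1,18.2) -> (-12.9,18.2) [heading=180, draw]
RT 180: heading 180 -> 0
PU: pen up
Final: pos=(-12.9,18.2), heading=0, 2 segment(s) drawn

Answer: -12.9 18.2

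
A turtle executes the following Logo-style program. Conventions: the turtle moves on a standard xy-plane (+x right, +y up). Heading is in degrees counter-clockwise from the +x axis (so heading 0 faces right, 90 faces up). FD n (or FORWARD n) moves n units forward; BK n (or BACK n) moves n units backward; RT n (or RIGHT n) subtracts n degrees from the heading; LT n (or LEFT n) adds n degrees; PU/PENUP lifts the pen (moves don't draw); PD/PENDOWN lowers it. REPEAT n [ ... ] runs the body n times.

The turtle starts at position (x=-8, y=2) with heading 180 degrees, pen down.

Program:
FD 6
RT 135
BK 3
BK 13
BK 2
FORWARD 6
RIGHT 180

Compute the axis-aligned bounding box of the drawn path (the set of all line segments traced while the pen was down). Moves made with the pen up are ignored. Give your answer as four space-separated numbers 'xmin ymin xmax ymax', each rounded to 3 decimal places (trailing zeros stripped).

Executing turtle program step by step:
Start: pos=(-8,2), heading=180, pen down
FD 6: (-8,2) -> (-14,2) [heading=180, draw]
RT 135: heading 180 -> 45
BK 3: (-14,2) -> (-16.121,-0.121) [heading=45, draw]
BK 13: (-16.121,-0.121) -> (-25.314,-9.314) [heading=45, draw]
BK 2: (-25.314,-9.314) -> (-26.728,-10.728) [heading=45, draw]
FD 6: (-26.728,-10.728) -> (-22.485,-6.485) [heading=45, draw]
RT 180: heading 45 -> 225
Final: pos=(-22.485,-6.485), heading=225, 5 segment(s) drawn

Segment endpoints: x in {-26.728, -25.314, -22.485, -16.121, -14, -8}, y in {-10.728, -9.314, -6.485, -0.121, 2, 2}
xmin=-26.728, ymin=-10.728, xmax=-8, ymax=2

Answer: -26.728 -10.728 -8 2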